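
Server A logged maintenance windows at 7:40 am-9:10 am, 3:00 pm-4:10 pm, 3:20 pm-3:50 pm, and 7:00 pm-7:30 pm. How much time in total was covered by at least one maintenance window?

Merged: 7:40 am–9:10 am, 3:00 pm–4:10 pm, 7:00 pm–7:30 pm.
Lengths: 1 h 30 min + 1 h 10 min + 30 min = 3 h 10 min.

3 h 10 min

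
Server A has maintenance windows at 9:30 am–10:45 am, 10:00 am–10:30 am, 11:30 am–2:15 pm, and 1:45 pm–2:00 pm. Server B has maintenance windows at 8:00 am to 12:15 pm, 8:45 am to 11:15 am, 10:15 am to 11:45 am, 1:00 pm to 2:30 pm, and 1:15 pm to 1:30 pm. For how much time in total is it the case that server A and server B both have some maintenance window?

3 h 15 min

First set merges to 9:30 am–10:45 am, 11:30 am–2:15 pm.
Second set merges to 8:00 am–12:15 pm, 1:00 pm–2:30 pm.
A ∩ B = 9:30 am–10:45 am, 11:30 am–12:15 pm, 1:00 pm–2:15 pm.
Total: 1 h 15 min + 45 min + 1 h 15 min = 3 h 15 min.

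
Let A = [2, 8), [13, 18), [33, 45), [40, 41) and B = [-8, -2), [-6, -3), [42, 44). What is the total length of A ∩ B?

A, merged: [2, 8), [13, 18), [33, 45).
B, merged: [-8, -2), [42, 44).
A ∩ B = [42, 44).
Total: 2.

2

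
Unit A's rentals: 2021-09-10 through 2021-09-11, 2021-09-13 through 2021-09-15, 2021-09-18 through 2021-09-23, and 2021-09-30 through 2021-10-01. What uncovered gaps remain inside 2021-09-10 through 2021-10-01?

The merged coverage is 2021-09-10 through 2021-09-11, 2021-09-13 through 2021-09-15, 2021-09-18 through 2021-09-23, 2021-09-30 through 2021-10-01.
Complement within 2021-09-10 through 2021-10-01: 2021-09-12 through 2021-09-12, 2021-09-16 through 2021-09-17, 2021-09-24 through 2021-09-29.

2021-09-12 through 2021-09-12, 2021-09-16 through 2021-09-17, 2021-09-24 through 2021-09-29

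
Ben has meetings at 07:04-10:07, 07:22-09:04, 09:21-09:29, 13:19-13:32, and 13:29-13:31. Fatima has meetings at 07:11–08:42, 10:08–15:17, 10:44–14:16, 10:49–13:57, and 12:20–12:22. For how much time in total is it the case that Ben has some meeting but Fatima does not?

1 h 32 min

Merge the first list: 07:04–10:07, 13:19–13:32.
Merge the second list: 07:11–08:42, 10:08–15:17.
A \ B = 07:04–07:11, 08:42–10:07.
Total: 7 min + 1 h 25 min = 1 h 32 min.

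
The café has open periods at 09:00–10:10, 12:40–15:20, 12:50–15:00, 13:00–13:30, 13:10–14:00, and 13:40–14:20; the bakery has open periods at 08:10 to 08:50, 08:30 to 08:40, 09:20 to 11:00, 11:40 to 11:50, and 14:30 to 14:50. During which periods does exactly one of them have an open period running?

Merge the first list: 09:00–10:10, 12:40–15:20.
Merge the second list: 08:10–08:50, 09:20–11:00, 11:40–11:50, 14:30–14:50.
Only in the first: 09:00–09:20, 12:40–14:30, 14:50–15:20.
Only in the second: 08:10–08:50, 10:10–11:00, 11:40–11:50.
Together these are the periods covered by exactly one.

08:10–08:50, 09:00–09:20, 10:10–11:00, 11:40–11:50, 12:40–14:30, 14:50–15:20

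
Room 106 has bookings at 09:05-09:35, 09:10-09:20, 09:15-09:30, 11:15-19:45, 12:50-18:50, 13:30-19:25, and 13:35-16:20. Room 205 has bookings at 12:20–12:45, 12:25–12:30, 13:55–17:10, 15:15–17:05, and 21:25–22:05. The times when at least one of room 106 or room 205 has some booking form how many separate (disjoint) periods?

3

First set merges to 09:05–09:35, 11:15–19:45.
Second set merges to 12:20–12:45, 13:55–17:10, 21:25–22:05.
A ∪ B = 09:05–09:35, 11:15–19:45, 21:25–22:05.
That is 3 disjoint pieces.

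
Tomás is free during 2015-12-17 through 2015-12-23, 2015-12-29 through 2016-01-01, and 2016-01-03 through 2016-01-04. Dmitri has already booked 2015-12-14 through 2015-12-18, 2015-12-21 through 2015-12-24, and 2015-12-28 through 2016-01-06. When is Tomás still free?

2015-12-19 through 2015-12-20

2015-12-17 through 2015-12-23 minus B → 2015-12-19 through 2015-12-20.
2015-12-29 through 2016-01-01: fully covered by B → removed.
2016-01-03 through 2016-01-04: fully covered by B → removed.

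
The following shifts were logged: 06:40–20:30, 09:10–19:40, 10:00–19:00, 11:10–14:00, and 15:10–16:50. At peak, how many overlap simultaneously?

4

At 11:10, 4 of the intervals are simultaneously active.
No point has more.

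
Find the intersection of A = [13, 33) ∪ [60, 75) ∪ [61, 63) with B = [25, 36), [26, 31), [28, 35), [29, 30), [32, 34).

First set merges to [13, 33), [60, 75).
Second set merges to [25, 36).
[13, 33) meets the second set on [25, 33).
[60, 75): no overlap with the second set.

[25, 33)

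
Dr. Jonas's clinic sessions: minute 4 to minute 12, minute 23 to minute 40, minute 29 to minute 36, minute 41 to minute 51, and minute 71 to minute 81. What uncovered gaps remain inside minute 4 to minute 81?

minute 12 to minute 23, minute 40 to minute 41, minute 51 to minute 71

Covered (merged): minute 4 to minute 12, minute 23 to minute 40, minute 41 to minute 51, minute 71 to minute 81.
Uncovered inside minute 4 to minute 81: minute 12 to minute 23, minute 40 to minute 41, minute 51 to minute 71.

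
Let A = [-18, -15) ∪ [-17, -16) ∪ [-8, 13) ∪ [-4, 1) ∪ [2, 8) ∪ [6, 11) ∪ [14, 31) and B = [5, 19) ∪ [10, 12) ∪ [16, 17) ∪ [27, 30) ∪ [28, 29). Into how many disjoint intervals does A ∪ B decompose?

2

A, merged: [-18, -15), [-8, 13), [14, 31).
B, merged: [5, 19), [27, 30).
A ∪ B = [-18, -15), [-8, 31).
That is 2 disjoint pieces.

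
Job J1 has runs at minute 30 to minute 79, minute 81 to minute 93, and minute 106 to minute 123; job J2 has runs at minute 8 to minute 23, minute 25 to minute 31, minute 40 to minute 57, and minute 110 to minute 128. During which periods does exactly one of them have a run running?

minute 8 to minute 23, minute 25 to minute 30, minute 31 to minute 40, minute 57 to minute 79, minute 81 to minute 93, minute 106 to minute 110, minute 123 to minute 128

A but not B: minute 31 to minute 40, minute 57 to minute 79, minute 81 to minute 93, minute 106 to minute 110.
B but not A: minute 8 to minute 23, minute 25 to minute 30, minute 123 to minute 128.
Combining gives A △ B.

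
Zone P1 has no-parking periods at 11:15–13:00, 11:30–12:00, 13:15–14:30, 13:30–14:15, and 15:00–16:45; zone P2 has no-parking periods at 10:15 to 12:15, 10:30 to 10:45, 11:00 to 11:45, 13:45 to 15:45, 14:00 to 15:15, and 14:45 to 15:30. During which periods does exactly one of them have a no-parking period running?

Merge the first list: 11:15–13:00, 13:15–14:30, 15:00–16:45.
Merge the second list: 10:15–12:15, 13:45–15:45.
A but not B: 12:15–13:00, 13:15–13:45, 15:45–16:45.
B but not A: 10:15–11:15, 14:30–15:00.
Combining gives A △ B.

10:15–11:15, 12:15–13:00, 13:15–13:45, 14:30–15:00, 15:45–16:45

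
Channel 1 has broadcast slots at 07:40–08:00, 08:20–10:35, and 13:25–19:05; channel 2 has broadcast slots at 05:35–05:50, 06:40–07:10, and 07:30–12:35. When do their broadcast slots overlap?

07:40–08:00, 08:20–10:35

07:40–08:00 ∩ B → 07:40–08:00.
08:20–10:35 ∩ B → 08:20–10:35.
13:25–19:05 meets no B interval.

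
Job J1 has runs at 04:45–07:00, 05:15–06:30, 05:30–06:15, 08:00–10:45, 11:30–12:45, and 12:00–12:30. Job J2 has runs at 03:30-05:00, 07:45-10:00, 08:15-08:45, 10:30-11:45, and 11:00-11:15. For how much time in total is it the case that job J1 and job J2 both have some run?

2 h 45 min

Merge the first list: 04:45-07:00, 08:00-10:45, 11:30-12:45.
Merge the second list: 03:30-05:00, 07:45-10:00, 10:30-11:45.
A ∩ B = 04:45-05:00, 08:00-10:00, 10:30-10:45, 11:30-11:45.
Total: 15 min + 2 h + 15 min + 15 min = 2 h 45 min.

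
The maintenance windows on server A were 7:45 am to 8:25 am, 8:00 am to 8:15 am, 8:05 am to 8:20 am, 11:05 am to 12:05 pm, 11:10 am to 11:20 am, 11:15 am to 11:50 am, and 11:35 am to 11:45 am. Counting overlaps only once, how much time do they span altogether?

1 h 40 min

Merged: 7:45 am–8:25 am, 11:05 am–12:05 pm.
Lengths: 40 min + 1 h = 1 h 40 min.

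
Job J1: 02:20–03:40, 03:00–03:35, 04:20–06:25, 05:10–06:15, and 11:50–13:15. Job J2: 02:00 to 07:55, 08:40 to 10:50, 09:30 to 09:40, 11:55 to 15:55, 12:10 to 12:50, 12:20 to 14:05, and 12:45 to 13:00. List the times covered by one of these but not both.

02:00–02:20, 03:40–04:20, 06:25–07:55, 08:40–10:50, 11:50–11:55, 13:15–15:55

A, merged: 02:20–03:40, 04:20–06:25, 11:50–13:15.
B, merged: 02:00–07:55, 08:40–10:50, 11:55–15:55.
Only in the first: 11:50–11:55.
Only in the second: 02:00–02:20, 03:40–04:20, 06:25–07:55, 08:40–10:50, 13:15–15:55.
Together these are the periods covered by exactly one.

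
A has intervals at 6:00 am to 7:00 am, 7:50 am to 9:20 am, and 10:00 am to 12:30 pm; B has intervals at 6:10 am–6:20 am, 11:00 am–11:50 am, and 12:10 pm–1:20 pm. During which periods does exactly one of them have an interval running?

6:00 am–6:10 am, 6:20 am–7:00 am, 7:50 am–9:20 am, 10:00 am–11:00 am, 11:50 am–12:10 pm, 12:30 pm–1:20 pm

Only in the first: 6:00 am–6:10 am, 6:20 am–7:00 am, 7:50 am–9:20 am, 10:00 am–11:00 am, 11:50 am–12:10 pm.
Only in the second: 12:30 pm–1:20 pm.
Together these are the periods covered by exactly one.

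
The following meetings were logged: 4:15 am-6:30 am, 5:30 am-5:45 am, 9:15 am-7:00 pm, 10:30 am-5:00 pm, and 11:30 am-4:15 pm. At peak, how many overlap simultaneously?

Sweep endpoints in order; track running count of active intervals.
Peak of 3 reached at 11:30 am.

3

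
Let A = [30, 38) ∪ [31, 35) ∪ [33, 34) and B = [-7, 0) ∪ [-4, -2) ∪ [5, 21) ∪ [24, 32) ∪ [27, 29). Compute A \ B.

[32, 38)

Merge the first list: [30, 38).
Merge the second list: [-7, 0), [5, 21), [24, 32).
[30, 38) \ B = [32, 38).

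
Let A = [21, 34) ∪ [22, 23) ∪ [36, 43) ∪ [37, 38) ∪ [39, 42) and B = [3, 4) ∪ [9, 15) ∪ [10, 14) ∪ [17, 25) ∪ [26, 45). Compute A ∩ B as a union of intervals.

[21, 25) ∪ [26, 34) ∪ [36, 43)

Merge the first list: [21, 34), [36, 43).
Merge the second list: [3, 4), [9, 15), [17, 25), [26, 45).
[21, 34) ∩ B → [21, 25), [26, 34).
[36, 43) ∩ B → [36, 43).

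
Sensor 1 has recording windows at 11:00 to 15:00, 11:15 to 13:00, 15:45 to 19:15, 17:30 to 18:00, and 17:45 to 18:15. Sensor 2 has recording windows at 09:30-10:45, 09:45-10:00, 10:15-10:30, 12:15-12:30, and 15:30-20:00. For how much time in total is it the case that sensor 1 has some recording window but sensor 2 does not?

3 h 45 min

A, merged: 11:00-15:00, 15:45-19:15.
B, merged: 09:30-10:45, 12:15-12:30, 15:30-20:00.
A \ B = 11:00-12:15, 12:30-15:00.
Total: 1 h 15 min + 2 h 30 min = 3 h 45 min.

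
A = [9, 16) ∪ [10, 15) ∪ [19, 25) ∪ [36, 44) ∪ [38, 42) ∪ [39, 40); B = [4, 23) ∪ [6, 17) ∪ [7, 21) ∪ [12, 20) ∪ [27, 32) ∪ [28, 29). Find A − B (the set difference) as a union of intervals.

[23, 25) ∪ [36, 44)

Merge the first list: [9, 16), [19, 25), [36, 44).
Merge the second list: [4, 23), [27, 32).
[9, 16) lies entirely inside B → drops out.
[19, 25) with B removed leaves [23, 25).
[36, 44) is untouched.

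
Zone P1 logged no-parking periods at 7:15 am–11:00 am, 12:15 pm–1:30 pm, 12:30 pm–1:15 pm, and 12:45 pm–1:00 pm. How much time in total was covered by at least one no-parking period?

Merged: 7:15 am-11:00 am, 12:15 pm-1:30 pm.
Lengths: 3 h 45 min + 1 h 15 min = 5 h.

5 h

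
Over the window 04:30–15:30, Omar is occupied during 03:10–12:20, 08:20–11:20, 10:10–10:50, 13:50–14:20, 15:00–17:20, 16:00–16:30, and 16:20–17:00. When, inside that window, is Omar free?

After merging, the occupied span is 03:10-12:20, 13:50-14:20, 15:00-17:20.
Complement within 04:30-15:30: 12:20-13:50, 14:20-15:00.

12:20-13:50, 14:20-15:00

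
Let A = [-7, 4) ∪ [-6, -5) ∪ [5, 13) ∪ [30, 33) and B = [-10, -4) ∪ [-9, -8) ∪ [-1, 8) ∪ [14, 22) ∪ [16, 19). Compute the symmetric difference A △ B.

[-10, -7) ∪ [-4, -1) ∪ [4, 5) ∪ [8, 13) ∪ [14, 22) ∪ [30, 33)

First set merges to [-7, 4), [5, 13), [30, 33).
Second set merges to [-10, -4), [-1, 8), [14, 22).
A \ B = [-4, -1), [8, 13), [30, 33).
B \ A = [-10, -7), [4, 5), [14, 22).
Union of the two gives the symmetric difference.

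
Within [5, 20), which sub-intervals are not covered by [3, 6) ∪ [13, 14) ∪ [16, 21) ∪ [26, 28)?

[6, 13) ∪ [14, 16)

After merging, the occupied span is [3, 6), [13, 14), [16, 21), [26, 28).
Complement within [5, 20): [6, 13), [14, 16).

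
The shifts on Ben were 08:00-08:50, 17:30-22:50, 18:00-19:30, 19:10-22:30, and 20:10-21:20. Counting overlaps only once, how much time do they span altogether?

6 h 10 min

Merged: 08:00–08:50, 17:30–22:50.
Lengths: 50 min + 5 h 20 min = 6 h 10 min.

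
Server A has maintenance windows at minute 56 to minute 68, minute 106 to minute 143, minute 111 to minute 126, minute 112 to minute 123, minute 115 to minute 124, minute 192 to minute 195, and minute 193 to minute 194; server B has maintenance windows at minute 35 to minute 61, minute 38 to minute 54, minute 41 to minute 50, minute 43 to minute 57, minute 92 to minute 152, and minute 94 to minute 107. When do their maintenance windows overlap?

minute 56 to minute 61, minute 106 to minute 143

A, merged: minute 56 to minute 68, minute 106 to minute 143, minute 192 to minute 195.
B, merged: minute 35 to minute 61, minute 92 to minute 152.
minute 56 to minute 68 meets the second set on minute 56 to minute 61.
minute 106 to minute 143 meets the second set on minute 106 to minute 143.
minute 192 to minute 195: no overlap with the second set.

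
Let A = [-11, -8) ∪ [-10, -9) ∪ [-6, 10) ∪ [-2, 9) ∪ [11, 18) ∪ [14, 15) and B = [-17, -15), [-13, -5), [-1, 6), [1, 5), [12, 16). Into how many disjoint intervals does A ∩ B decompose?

Merge the first list: [-11, -8), [-6, 10), [11, 18).
Merge the second list: [-17, -15), [-13, -5), [-1, 6), [12, 16).
A ∩ B = [-11, -8), [-6, -5), [-1, 6), [12, 16).
That is 4 disjoint pieces.

4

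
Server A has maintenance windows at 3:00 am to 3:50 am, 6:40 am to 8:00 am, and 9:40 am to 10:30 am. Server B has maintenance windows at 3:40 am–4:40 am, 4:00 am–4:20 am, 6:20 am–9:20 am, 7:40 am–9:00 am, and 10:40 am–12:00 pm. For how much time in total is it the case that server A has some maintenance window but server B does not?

1 h 30 min

Merge the second list: 3:40 am–4:40 am, 6:20 am–9:20 am, 10:40 am–12:00 pm.
A \ B = 3:00 am–3:40 am, 9:40 am–10:30 am.
Total: 40 min + 50 min = 1 h 30 min.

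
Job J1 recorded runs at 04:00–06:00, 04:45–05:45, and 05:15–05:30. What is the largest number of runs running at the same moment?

3

Walk the sorted start/end points keeping a running depth.
The depth first hits 3 at 05:15.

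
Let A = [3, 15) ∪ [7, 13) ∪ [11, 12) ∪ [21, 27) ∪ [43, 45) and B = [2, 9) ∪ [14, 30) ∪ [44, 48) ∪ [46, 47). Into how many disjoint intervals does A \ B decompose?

Merge the first list: [3, 15), [21, 27), [43, 45).
Merge the second list: [2, 9), [14, 30), [44, 48).
A \ B = [9, 14), [43, 44).
That is 2 disjoint pieces.

2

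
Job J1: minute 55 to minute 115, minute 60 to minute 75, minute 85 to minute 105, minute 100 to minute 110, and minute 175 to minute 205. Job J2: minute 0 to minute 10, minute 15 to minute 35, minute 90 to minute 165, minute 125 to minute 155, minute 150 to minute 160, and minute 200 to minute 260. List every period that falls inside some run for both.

minute 90 to minute 115, minute 200 to minute 205

First set merges to minute 55 to minute 115, minute 175 to minute 205.
Second set merges to minute 0 to minute 10, minute 15 to minute 35, minute 90 to minute 165, minute 200 to minute 260.
minute 55 to minute 115 overlaps B on minute 90 to minute 115.
minute 175 to minute 205 overlaps B on minute 200 to minute 205.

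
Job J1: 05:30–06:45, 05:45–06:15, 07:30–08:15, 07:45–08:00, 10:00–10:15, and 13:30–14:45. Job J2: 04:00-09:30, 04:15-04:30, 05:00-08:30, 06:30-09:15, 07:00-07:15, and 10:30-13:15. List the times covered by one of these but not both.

04:00–05:30, 06:45–07:30, 08:15–09:30, 10:00–10:15, 10:30–13:15, 13:30–14:45

A, merged: 05:30–06:45, 07:30–08:15, 10:00–10:15, 13:30–14:45.
B, merged: 04:00–09:30, 10:30–13:15.
Only in the first: 10:00–10:15, 13:30–14:45.
Only in the second: 04:00–05:30, 06:45–07:30, 08:15–09:30, 10:30–13:15.
Together these are the periods covered by exactly one.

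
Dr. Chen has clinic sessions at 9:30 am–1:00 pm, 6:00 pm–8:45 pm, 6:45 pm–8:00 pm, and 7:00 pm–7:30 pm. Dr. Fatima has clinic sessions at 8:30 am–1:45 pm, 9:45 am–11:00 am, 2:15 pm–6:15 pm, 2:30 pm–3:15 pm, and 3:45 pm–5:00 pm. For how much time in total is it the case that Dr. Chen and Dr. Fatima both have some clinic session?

3 h 45 min

Merge the first list: 9:30 am–1:00 pm, 6:00 pm–8:45 pm.
Merge the second list: 8:30 am–1:45 pm, 2:15 pm–6:15 pm.
A ∩ B = 9:30 am–1:00 pm, 6:00 pm–6:15 pm.
Total: 3 h 30 min + 15 min = 3 h 45 min.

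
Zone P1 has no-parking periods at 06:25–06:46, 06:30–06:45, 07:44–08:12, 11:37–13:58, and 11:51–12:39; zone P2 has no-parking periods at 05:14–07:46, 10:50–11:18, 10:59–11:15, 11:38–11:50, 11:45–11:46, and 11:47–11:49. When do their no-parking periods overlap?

06:25–06:46, 07:44–07:46, 11:38–11:50

First set merges to 06:25–06:46, 07:44–08:12, 11:37–13:58.
Second set merges to 05:14–07:46, 10:50–11:18, 11:38–11:50.
06:25–06:46 overlaps B on 06:25–06:46.
07:44–08:12 overlaps B on 07:44–07:46.
11:37–13:58 overlaps B on 11:38–11:50.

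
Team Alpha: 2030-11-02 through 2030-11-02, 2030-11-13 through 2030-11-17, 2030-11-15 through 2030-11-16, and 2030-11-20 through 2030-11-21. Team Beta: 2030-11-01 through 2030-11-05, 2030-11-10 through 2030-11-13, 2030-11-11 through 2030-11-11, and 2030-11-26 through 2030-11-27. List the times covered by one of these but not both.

Merge the first list: 2030-11-02 through 2030-11-02, 2030-11-13 through 2030-11-17, 2030-11-20 through 2030-11-21.
Merge the second list: 2030-11-01 through 2030-11-05, 2030-11-10 through 2030-11-13, 2030-11-26 through 2030-11-27.
A \ B = 2030-11-14 through 2030-11-17, 2030-11-20 through 2030-11-21.
B \ A = 2030-11-01 through 2030-11-01, 2030-11-03 through 2030-11-05, 2030-11-10 through 2030-11-12, 2030-11-26 through 2030-11-27.
Union of the two gives the symmetric difference.

2030-11-01 through 2030-11-01, 2030-11-03 through 2030-11-05, 2030-11-10 through 2030-11-12, 2030-11-14 through 2030-11-17, 2030-11-20 through 2030-11-21, 2030-11-26 through 2030-11-27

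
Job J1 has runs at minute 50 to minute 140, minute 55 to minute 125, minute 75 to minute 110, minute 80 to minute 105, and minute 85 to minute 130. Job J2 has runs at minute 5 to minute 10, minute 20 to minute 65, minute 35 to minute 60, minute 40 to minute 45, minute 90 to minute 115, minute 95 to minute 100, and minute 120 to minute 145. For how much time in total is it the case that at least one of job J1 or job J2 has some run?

First set merges to minute 50 to minute 140.
Second set merges to minute 5 to minute 10, minute 20 to minute 65, minute 90 to minute 115, minute 120 to minute 145.
A ∪ B = minute 5 to minute 10, minute 20 to minute 145.
Total: 5 minutes + 125 minutes = 130 minutes.

130 minutes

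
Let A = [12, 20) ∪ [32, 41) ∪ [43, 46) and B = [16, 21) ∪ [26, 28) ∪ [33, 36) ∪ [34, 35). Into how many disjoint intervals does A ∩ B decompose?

2

Merge the second list: [16, 21), [26, 28), [33, 36).
A ∩ B = [16, 20), [33, 36).
That is 2 disjoint pieces.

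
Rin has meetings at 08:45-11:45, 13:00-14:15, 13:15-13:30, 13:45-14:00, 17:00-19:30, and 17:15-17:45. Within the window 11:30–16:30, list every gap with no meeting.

11:45–13:00, 14:15–16:30

After merging, the occupied span is 08:45–11:45, 13:00–14:15, 17:00–19:30.
Complement within 11:30–16:30: 11:45–13:00, 14:15–16:30.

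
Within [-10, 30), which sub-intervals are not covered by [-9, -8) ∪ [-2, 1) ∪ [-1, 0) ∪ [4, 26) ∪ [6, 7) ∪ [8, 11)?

The merged coverage is [-9, -8), [-2, 1), [4, 26).
Gaps within [-10, 30): [-10, -9), [-8, -2), [1, 4), [26, 30).

[-10, -9) ∪ [-8, -2) ∪ [1, 4) ∪ [26, 30)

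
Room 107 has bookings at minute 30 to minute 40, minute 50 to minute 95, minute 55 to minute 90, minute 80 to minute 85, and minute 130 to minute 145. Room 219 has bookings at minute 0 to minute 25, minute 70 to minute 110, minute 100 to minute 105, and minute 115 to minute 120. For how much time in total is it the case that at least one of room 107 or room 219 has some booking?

115 minutes

A, merged: minute 30 to minute 40, minute 50 to minute 95, minute 130 to minute 145.
B, merged: minute 0 to minute 25, minute 70 to minute 110, minute 115 to minute 120.
A ∪ B = minute 0 to minute 25, minute 30 to minute 40, minute 50 to minute 110, minute 115 to minute 120, minute 130 to minute 145.
Total: 25 minutes + 10 minutes + 60 minutes + 5 minutes + 15 minutes = 115 minutes.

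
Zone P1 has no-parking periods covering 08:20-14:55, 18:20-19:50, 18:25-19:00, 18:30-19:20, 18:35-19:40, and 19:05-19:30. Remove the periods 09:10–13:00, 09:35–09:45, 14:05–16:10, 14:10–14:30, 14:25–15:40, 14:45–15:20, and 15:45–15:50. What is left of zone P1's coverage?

First set merges to 08:20–14:55, 18:20–19:50.
Second set merges to 09:10–13:00, 14:05–16:10.
08:20–14:55 \ B = 08:20–09:10, 13:00–14:05.
18:20–19:50: nothing removed.

08:20–09:10, 13:00–14:05, 18:20–19:50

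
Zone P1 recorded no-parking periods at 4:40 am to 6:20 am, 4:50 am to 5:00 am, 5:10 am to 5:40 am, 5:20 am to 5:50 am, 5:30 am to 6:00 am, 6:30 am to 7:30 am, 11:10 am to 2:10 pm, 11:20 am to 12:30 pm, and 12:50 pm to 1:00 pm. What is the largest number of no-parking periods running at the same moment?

4

At 5:30 am, 4 of the intervals are simultaneously active.
No point has more.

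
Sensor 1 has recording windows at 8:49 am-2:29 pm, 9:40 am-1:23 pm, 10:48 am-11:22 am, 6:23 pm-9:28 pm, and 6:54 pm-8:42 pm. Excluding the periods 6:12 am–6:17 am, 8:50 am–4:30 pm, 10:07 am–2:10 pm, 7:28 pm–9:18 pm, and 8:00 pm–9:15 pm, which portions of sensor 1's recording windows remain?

A, merged: 8:49 am-2:29 pm, 6:23 pm-9:28 pm.
B, merged: 6:12 am-6:17 am, 8:50 am-4:30 pm, 7:28 pm-9:18 pm.
8:49 am-2:29 pm with B removed leaves 8:49 am-8:50 am.
6:23 pm-9:28 pm with B removed leaves 6:23 pm-7:28 pm, 9:18 pm-9:28 pm.

8:49 am-8:50 am, 6:23 pm-7:28 pm, 9:18 pm-9:28 pm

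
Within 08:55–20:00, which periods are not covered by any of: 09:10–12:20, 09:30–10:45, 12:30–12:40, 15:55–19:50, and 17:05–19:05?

After merging, the occupied span is 09:10–12:20, 12:30–12:40, 15:55–19:50.
Complement within 08:55–20:00: 08:55–09:10, 12:20–12:30, 12:40–15:55, 19:50–20:00.

08:55–09:10, 12:20–12:30, 12:40–15:55, 19:50–20:00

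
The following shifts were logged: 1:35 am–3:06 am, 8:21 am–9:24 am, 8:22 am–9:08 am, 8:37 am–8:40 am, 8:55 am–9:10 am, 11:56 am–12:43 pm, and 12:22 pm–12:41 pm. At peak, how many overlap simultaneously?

Sweep endpoints in order; track running count of active intervals.
Peak of 3 reached at 8:37 am.

3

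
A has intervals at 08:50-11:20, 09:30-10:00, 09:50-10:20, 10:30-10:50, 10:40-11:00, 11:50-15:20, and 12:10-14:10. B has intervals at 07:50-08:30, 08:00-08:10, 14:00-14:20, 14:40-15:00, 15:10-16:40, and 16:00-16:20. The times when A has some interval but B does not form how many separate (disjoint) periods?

A, merged: 08:50–11:20, 11:50–15:20.
B, merged: 07:50–08:30, 14:00–14:20, 14:40–15:00, 15:10–16:40.
A \ B = 08:50–11:20, 11:50–14:00, 14:20–14:40, 15:00–15:10.
That is 4 disjoint pieces.

4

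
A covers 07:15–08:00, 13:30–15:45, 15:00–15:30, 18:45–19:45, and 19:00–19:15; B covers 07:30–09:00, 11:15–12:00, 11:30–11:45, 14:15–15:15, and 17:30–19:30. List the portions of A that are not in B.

A, merged: 07:15–08:00, 13:30–15:45, 18:45–19:45.
B, merged: 07:30–09:00, 11:15–12:00, 14:15–15:15, 17:30–19:30.
07:15–08:00 with B removed leaves 07:15–07:30.
13:30–15:45 with B removed leaves 13:30–14:15, 15:15–15:45.
18:45–19:45 with B removed leaves 19:30–19:45.

07:15–07:30, 13:30–14:15, 15:15–15:45, 19:30–19:45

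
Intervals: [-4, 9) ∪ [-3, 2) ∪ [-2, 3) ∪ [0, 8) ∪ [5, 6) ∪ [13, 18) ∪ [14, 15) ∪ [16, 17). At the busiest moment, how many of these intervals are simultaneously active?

At 0, 4 of the intervals are simultaneously active.
No point has more.

4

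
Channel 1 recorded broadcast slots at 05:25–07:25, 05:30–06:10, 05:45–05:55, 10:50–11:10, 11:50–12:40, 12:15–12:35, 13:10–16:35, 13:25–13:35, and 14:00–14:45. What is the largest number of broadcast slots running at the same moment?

3

Sweep endpoints in order; track running count of active intervals.
Peak of 3 reached at 05:45.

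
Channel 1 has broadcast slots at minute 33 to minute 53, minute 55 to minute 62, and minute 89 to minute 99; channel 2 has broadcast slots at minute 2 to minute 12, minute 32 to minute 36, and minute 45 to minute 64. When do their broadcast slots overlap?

minute 33 to minute 53 overlaps B on minute 33 to minute 36, minute 45 to minute 53.
minute 55 to minute 62 overlaps B on minute 55 to minute 62.
minute 89 to minute 99 falls entirely outside B.

minute 33 to minute 36, minute 45 to minute 53, minute 55 to minute 62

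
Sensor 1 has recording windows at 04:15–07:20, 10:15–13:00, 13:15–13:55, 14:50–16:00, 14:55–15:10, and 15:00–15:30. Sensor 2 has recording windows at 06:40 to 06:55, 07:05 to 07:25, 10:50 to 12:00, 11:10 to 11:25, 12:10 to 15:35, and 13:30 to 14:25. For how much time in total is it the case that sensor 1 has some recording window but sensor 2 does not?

3 h 45 min

Merge the first list: 04:15–07:20, 10:15–13:00, 13:15–13:55, 14:50–16:00.
Merge the second list: 06:40–06:55, 07:05–07:25, 10:50–12:00, 12:10–15:35.
A \ B = 04:15–06:40, 06:55–07:05, 10:15–10:50, 12:00–12:10, 15:35–16:00.
Total: 2 h 25 min + 10 min + 35 min + 10 min + 25 min = 3 h 45 min.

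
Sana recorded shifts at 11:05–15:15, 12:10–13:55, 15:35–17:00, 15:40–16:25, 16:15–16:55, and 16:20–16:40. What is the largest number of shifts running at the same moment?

4

Walk the sorted start/end points keeping a running depth.
The depth first hits 4 at 16:20.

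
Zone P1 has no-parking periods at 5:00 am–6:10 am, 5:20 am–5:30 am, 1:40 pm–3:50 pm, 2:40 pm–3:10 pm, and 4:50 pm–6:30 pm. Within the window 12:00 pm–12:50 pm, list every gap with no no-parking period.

Covered (merged): 5:00 am–6:10 am, 1:40 pm–3:50 pm, 4:50 pm–6:30 pm.
Gaps within 12:00 pm–12:50 pm: 12:00 pm–12:50 pm.

12:00 pm–12:50 pm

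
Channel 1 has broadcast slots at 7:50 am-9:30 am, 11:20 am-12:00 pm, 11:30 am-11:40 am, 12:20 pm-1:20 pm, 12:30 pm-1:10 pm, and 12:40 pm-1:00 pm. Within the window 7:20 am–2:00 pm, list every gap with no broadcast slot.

The merged coverage is 7:50 am–9:30 am, 11:20 am–12:00 pm, 12:20 pm–1:20 pm.
Uncovered inside 7:20 am–2:00 pm: 7:20 am–7:50 am, 9:30 am–11:20 am, 12:00 pm–12:20 pm, 1:20 pm–2:00 pm.

7:20 am–7:50 am, 9:30 am–11:20 am, 12:00 pm–12:20 pm, 1:20 pm–2:00 pm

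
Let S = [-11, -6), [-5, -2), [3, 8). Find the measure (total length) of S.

13

Merged: [-11, -6), [-5, -2), [3, 8).
Lengths: 5 + 3 + 5 = 13.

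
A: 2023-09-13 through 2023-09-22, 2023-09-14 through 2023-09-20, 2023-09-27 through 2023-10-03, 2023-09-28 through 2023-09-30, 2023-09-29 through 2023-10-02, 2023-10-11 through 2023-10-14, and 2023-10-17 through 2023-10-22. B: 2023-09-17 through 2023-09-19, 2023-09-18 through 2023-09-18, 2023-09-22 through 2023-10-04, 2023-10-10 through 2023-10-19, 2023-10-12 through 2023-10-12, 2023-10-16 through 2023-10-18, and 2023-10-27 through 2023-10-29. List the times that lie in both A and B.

2023-09-17 through 2023-09-19, 2023-09-22 through 2023-09-22, 2023-09-27 through 2023-10-03, 2023-10-11 through 2023-10-14, 2023-10-17 through 2023-10-19

A, merged: 2023-09-13 through 2023-09-22, 2023-09-27 through 2023-10-03, 2023-10-11 through 2023-10-14, 2023-10-17 through 2023-10-22.
B, merged: 2023-09-17 through 2023-09-19, 2023-09-22 through 2023-10-04, 2023-10-10 through 2023-10-19, 2023-10-27 through 2023-10-29.
2023-09-13 through 2023-09-22 meets the second set on 2023-09-17 through 2023-09-19, 2023-09-22 through 2023-09-22.
2023-09-27 through 2023-10-03 meets the second set on 2023-09-27 through 2023-10-03.
2023-10-11 through 2023-10-14 meets the second set on 2023-10-11 through 2023-10-14.
2023-10-17 through 2023-10-22 meets the second set on 2023-10-17 through 2023-10-19.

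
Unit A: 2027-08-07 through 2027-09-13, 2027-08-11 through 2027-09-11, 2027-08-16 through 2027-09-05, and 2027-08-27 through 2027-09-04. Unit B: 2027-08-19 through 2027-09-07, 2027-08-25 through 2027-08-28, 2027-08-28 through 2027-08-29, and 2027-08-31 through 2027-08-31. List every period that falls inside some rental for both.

Merge the first list: 2027-08-07 through 2027-09-13.
Merge the second list: 2027-08-19 through 2027-09-07.
2027-08-07 through 2027-09-13 overlaps B on 2027-08-19 through 2027-09-07.

2027-08-19 through 2027-09-07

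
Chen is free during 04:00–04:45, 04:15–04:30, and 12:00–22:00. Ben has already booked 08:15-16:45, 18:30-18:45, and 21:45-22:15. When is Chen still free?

04:00–04:45, 16:45–18:30, 18:45–21:45

Merge the first list: 04:00–04:45, 12:00–22:00.
04:00–04:45 is untouched.
12:00–22:00 with B removed leaves 16:45–18:30, 18:45–21:45.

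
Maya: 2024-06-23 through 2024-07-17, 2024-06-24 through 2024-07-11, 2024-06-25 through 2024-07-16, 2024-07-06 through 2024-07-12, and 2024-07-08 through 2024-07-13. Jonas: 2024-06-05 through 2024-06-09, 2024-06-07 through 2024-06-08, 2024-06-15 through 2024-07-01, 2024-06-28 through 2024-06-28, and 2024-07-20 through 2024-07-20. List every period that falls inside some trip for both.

2024-06-23 through 2024-07-01

Merge the first list: 2024-06-23 through 2024-07-17.
Merge the second list: 2024-06-05 through 2024-06-09, 2024-06-15 through 2024-07-01, 2024-07-20 through 2024-07-20.
2024-06-23 through 2024-07-17 overlaps B on 2024-06-23 through 2024-07-01.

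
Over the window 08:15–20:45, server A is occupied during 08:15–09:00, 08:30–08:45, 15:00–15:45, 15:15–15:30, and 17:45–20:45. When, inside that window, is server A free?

09:00–15:00, 15:45–17:45

Covered (merged): 08:15–09:00, 15:00–15:45, 17:45–20:45.
Complement within 08:15–20:45: 09:00–15:00, 15:45–17:45.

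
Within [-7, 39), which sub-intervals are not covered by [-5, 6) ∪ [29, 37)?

Covered (merged): [-5, 6), [29, 37).
Uncovered inside [-7, 39): [-7, -5), [6, 29), [37, 39).

[-7, -5) ∪ [6, 29) ∪ [37, 39)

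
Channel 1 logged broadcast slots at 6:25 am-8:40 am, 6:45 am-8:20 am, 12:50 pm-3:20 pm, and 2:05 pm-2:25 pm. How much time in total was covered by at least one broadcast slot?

Merged: 6:25 am–8:40 am, 12:50 pm–3:20 pm.
Lengths: 2 h 15 min + 2 h 30 min = 4 h 45 min.

4 h 45 min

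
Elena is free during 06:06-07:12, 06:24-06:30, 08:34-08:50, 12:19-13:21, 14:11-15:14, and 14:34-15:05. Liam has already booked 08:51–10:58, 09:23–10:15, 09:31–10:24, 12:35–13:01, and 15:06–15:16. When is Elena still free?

06:06-07:12, 08:34-08:50, 12:19-12:35, 13:01-13:21, 14:11-15:06

Merge the first list: 06:06-07:12, 08:34-08:50, 12:19-13:21, 14:11-15:14.
Merge the second list: 08:51-10:58, 12:35-13:01, 15:06-15:16.
06:06-07:12: nothing removed.
08:34-08:50: nothing removed.
12:19-13:21 \ B = 12:19-12:35, 13:01-13:21.
14:11-15:14 \ B = 14:11-15:06.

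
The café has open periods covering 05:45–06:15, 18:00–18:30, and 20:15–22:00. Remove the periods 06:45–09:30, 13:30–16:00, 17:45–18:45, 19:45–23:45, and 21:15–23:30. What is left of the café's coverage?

05:45-06:15

Merge the second list: 06:45-09:30, 13:30-16:00, 17:45-18:45, 19:45-23:45.
05:45-06:15: no B overlap → unchanged.
18:00-18:30: fully covered by B → removed.
20:15-22:00: fully covered by B → removed.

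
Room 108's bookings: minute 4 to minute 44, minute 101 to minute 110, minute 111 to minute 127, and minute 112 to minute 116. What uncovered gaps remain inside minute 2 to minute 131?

Covered (merged): minute 4 to minute 44, minute 101 to minute 110, minute 111 to minute 127.
Gaps within minute 2 to minute 131: minute 2 to minute 4, minute 44 to minute 101, minute 110 to minute 111, minute 127 to minute 131.

minute 2 to minute 4, minute 44 to minute 101, minute 110 to minute 111, minute 127 to minute 131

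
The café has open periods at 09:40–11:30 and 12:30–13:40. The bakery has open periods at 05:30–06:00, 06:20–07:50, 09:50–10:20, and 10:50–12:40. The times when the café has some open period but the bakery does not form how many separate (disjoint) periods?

3

A \ B = 09:40-09:50, 10:20-10:50, 12:40-13:40.
That is 3 disjoint pieces.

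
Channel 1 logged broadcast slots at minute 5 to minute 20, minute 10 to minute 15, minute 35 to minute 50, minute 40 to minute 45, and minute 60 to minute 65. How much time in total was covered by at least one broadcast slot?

35 minutes

Merged: minute 5 to minute 20, minute 35 to minute 50, minute 60 to minute 65.
Lengths: 15 minutes + 15 minutes + 5 minutes = 35 minutes.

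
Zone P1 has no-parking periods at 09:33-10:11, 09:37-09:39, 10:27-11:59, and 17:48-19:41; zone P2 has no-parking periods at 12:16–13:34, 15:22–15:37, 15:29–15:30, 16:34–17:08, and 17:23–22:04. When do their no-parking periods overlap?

Merge the first list: 09:33–10:11, 10:27–11:59, 17:48–19:41.
Merge the second list: 12:16–13:34, 15:22–15:37, 16:34–17:08, 17:23–22:04.
09:33–10:11 falls entirely outside B.
10:27–11:59 falls entirely outside B.
17:48–19:41 overlaps B on 17:48–19:41.

17:48–19:41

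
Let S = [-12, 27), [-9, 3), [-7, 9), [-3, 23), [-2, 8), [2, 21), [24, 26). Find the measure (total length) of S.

Merged: [-12, 27).
Length: 39.

39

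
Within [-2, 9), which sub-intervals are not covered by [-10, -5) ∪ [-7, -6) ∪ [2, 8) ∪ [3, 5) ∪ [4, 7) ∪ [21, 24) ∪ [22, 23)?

[-2, 2) ∪ [8, 9)

The merged coverage is [-10, -5), [2, 8), [21, 24).
Gaps within [-2, 9): [-2, 2), [8, 9).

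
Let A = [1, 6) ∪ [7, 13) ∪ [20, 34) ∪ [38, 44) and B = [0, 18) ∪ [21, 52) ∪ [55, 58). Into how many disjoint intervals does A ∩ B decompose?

4

A ∩ B = [1, 6), [7, 13), [21, 34), [38, 44).
That is 4 disjoint pieces.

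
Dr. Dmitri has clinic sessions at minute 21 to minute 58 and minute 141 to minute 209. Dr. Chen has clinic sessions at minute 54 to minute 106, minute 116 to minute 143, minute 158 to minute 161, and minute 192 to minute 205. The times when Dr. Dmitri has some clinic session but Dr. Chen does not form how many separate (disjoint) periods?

A \ B = minute 21 to minute 54, minute 143 to minute 158, minute 161 to minute 192, minute 205 to minute 209.
That is 4 disjoint pieces.

4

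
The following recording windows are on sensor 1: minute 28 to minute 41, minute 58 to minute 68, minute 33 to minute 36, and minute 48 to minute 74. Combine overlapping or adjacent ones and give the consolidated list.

Sort by start: minute 28 to minute 41, minute 33 to minute 36, minute 48 to minute 74, minute 58 to minute 68.
minute 33 to minute 36 overlaps/touches minute 28 to minute 41 → extend to minute 28 to minute 41.
minute 48 to minute 74 is disjoint → start new block.
minute 58 to minute 68 overlaps/touches minute 48 to minute 74 → extend to minute 48 to minute 74.

minute 28 to minute 41, minute 48 to minute 74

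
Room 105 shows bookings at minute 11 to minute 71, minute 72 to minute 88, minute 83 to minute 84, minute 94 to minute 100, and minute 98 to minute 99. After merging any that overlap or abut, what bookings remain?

minute 72 to minute 88 is disjoint → start new block.
minute 83 to minute 84 overlaps/touches minute 72 to minute 88 → extend to minute 72 to minute 88.
minute 94 to minute 100 is disjoint → start new block.
minute 98 to minute 99 overlaps/touches minute 94 to minute 100 → extend to minute 94 to minute 100.

minute 11 to minute 71, minute 72 to minute 88, minute 94 to minute 100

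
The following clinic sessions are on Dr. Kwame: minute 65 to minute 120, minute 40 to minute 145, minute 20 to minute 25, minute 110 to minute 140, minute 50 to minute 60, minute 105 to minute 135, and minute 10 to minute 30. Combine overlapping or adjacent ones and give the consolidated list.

minute 10 to minute 30, minute 40 to minute 145

Sort by start: minute 10 to minute 30, minute 20 to minute 25, minute 40 to minute 145, minute 50 to minute 60, minute 65 to minute 120, minute 105 to minute 135, minute 110 to minute 140.
minute 20 to minute 25 overlaps/touches minute 10 to minute 30 → extend to minute 10 to minute 30.
minute 40 to minute 145 is disjoint → start new block.
minute 50 to minute 60 overlaps/touches minute 40 to minute 145 → extend to minute 40 to minute 145.
minute 65 to minute 120 overlaps/touches minute 40 to minute 145 → extend to minute 40 to minute 145.
minute 105 to minute 135 overlaps/touches minute 40 to minute 145 → extend to minute 40 to minute 145.
minute 110 to minute 140 overlaps/touches minute 40 to minute 145 → extend to minute 40 to minute 145.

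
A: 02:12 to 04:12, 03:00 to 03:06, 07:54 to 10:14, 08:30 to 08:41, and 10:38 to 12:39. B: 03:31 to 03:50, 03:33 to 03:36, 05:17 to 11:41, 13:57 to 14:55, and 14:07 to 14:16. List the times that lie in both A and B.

03:31-03:50, 07:54-10:14, 10:38-11:41

First set merges to 02:12-04:12, 07:54-10:14, 10:38-12:39.
Second set merges to 03:31-03:50, 05:17-11:41, 13:57-14:55.
02:12-04:12 ∩ B → 03:31-03:50.
07:54-10:14 ∩ B → 07:54-10:14.
10:38-12:39 ∩ B → 10:38-11:41.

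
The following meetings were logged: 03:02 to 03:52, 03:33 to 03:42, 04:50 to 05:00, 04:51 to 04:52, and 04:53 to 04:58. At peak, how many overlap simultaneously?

2

At 03:33, 2 of the intervals are simultaneously active.
No point has more.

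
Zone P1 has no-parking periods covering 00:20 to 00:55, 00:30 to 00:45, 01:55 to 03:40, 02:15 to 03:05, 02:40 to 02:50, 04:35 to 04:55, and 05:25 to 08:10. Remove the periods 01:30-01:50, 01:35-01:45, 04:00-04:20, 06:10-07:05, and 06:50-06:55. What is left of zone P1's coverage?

00:20–00:55, 01:55–03:40, 04:35–04:55, 05:25–06:10, 07:05–08:10

Merge the first list: 00:20–00:55, 01:55–03:40, 04:35–04:55, 05:25–08:10.
Merge the second list: 01:30–01:50, 04:00–04:20, 06:10–07:05.
00:20–00:55: no B overlap → unchanged.
01:55–03:40: no B overlap → unchanged.
04:35–04:55: no B overlap → unchanged.
05:25–08:10 minus B → 05:25–06:10, 07:05–08:10.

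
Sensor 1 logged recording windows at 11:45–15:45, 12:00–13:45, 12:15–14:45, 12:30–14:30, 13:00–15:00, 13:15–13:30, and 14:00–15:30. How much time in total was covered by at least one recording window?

4 h

Merged: 11:45–15:45.
Length: 4 h.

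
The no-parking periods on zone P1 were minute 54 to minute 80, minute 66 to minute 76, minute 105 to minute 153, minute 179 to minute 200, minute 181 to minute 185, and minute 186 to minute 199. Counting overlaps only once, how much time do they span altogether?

Merged: minute 54 to minute 80, minute 105 to minute 153, minute 179 to minute 200.
Lengths: 26 minutes + 48 minutes + 21 minutes = 95 minutes.

95 minutes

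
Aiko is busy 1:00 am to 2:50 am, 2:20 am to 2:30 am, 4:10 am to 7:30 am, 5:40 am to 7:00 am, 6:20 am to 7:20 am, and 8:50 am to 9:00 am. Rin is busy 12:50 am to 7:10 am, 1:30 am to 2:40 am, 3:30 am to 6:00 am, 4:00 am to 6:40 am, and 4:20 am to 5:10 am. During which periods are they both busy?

First set merges to 1:00 am–2:50 am, 4:10 am–7:30 am, 8:50 am–9:00 am.
Second set merges to 12:50 am–7:10 am.
1:00 am–2:50 am ∩ B → 1:00 am–2:50 am.
4:10 am–7:30 am ∩ B → 4:10 am–7:10 am.
8:50 am–9:00 am meets no B interval.

1:00 am–2:50 am, 4:10 am–7:10 am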